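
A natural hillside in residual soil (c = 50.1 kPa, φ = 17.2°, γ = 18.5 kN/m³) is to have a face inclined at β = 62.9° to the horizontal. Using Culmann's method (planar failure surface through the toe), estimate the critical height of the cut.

H_c = 30.55 m

Culmann's analysis gives the critical failure plane at α_cr = (β + φ)/2 = (62.9 + 17.2)/2 = 40.0°, and the critical height
H_c = (4c/γ) · sinβ cosφ / [1 − cos(β − φ)]
    = (4·50.1/18.5) · sin62.9°·cos17.2° / [1 − cos(45.7°)]
    = 10.832 · 0.8902·0.9553 / [1 − 0.6984]
    = 10.832 · 0.8504 / 0.3016
    = 30.55 m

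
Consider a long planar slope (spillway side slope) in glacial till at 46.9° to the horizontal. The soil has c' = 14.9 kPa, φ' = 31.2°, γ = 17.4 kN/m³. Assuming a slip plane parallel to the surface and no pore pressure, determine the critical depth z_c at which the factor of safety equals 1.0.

Setting FS = 1.00 in FS = [c' + γz cos²β tanφ'] / [γz sinβ cosβ] and solving for z:
z = c' / [γ cosβ (FS·sinβ − cosβ·tanφ')]
  = 14.9 / [17.4·cos46.9°·(1.00·sin46.9° − cos46.9°·tan31.2°)]
  = 14.9 / [17.4·0.6833·(1.00·0.7302 − 0.6833·0.6056)]
  = 14.9 / 3.7612 = 3.962 m

z_c = 3.96 m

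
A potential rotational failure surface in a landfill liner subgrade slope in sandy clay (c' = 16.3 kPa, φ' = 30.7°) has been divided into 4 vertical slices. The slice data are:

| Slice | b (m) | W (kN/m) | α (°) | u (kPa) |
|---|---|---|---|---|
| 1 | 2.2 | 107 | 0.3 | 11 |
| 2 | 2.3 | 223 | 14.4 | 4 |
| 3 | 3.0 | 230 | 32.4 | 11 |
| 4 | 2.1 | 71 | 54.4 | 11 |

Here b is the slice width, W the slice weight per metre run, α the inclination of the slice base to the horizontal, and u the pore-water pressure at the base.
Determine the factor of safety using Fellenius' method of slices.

FS = 1.92

Ordinary method of slices: FS = Σ[c'·Δl_i + (W_i cosα_i − u_i·Δl_i)·tanφ'] / Σ W_i sinα_i, with Δl_i = b_i / cosα_i.
Slice 1: Δl = 2.2/cos0.3° = 2.200 m; N'_1 = 107·cos0.3° − 11·2.200 = 82.8; c'Δl = 35.86; W sinα = 0.6
Slice 2: Δl = 2.3/cos14.4° = 2.375 m; N'_2 = 223·cos14.4° − 4·2.375 = 206.5; c'Δl = 38.71; W sinα = 55.5
Slice 3: Δl = 3.0/cos32.4° = 3.553 m; N'_3 = 230·cos32.4° − 11·3.553 = 155.1; c'Δl = 57.92; W sinα = 123.2
Slice 4: Δl = 2.1/cos54.4° = 3.607 m; N'_4 = 71·cos54.4° − 11·3.607 = 1.6; c'Δl = 58.80; W sinα = 57.7
Σc'Δl = 191.3 kN/m; ΣN' = 446.1 kN/m; ΣW sinα = 237.0 kN/m
Resisting = 191.3 + 446.1·tan30.7° = 191.3 + 264.8 = 456.1 kN/m
FS = 456.1 / 237.0 = 1.925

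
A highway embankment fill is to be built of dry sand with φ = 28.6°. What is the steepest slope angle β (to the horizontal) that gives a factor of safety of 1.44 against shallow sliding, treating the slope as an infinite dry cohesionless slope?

For an infinite dry cohesionless slope FS = tanφ/tanβ, so tanβ = tanφ / FS.
tanβ = tan28.6° / 1.44 = 0.5452 / 1.44 = 0.3786
β = arctan(0.3786) = 20.74°

β = 20.7°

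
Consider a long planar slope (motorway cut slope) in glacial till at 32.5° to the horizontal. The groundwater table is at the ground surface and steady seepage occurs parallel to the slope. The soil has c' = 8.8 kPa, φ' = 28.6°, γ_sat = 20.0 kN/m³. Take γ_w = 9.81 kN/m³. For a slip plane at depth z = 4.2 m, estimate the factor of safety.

FS = 0.67

With seepage parallel to the slope and the water table at the surface, the effective normal stress on the slip plane uses the buoyant unit weight γ' = γ_sat − γ_w while the driving shear stress uses γ_sat:
FS = [c' + γ' z cos²β tanφ'] / [γ_sat z sinβ cosβ]
γ' = 20.0 − 9.81 = 10.19 kN/m³
Numerator = 8.8 + 10.19·4.2·cos²32.5°·tan28.6° = 8.8 + 10.19·4.2·0.7113·0.5452 = 25.398 kPa
Denominator = 20.0·4.2·sin32.5°·cos32.5° = 20.0·4.2·0.5373·0.8434 = 38.065 kPa
FS = 25.398 / 38.065 = 0.667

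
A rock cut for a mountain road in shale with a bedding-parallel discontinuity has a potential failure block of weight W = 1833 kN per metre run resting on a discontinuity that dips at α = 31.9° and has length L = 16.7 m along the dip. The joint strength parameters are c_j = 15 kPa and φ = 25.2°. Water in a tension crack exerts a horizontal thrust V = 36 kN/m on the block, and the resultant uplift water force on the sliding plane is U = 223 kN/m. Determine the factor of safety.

Resolving the block weight along and normal to the plane and applying the Mohr–Coulomb strength on the joint:
N' = W cosα − U − V sinα = 1833·cos31.9° − 223 − 36·sin31.9° = 1314.1 kN/m
Driving force T = W sinα + V cosα = 1833·sin31.9° + 36·cos31.9° = 999.2 kN/m
Resisting force R = c_j·L + N'·tanφ = 15·16.7 + 1314.1·tan25.2° = 250.5 + 618.4 = 868.9 kN/m
FS = R / T = 868.9 / 999.2 = 0.870

FS = 0.87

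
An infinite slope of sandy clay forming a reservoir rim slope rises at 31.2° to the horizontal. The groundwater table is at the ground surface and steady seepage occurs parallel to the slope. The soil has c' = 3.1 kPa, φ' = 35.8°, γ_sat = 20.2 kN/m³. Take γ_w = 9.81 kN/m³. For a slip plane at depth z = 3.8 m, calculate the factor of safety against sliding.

With seepage parallel to the slope and the water table at the surface, the effective normal stress on the slip plane uses the buoyant unit weight γ' = γ_sat − γ_w while the driving shear stress uses γ_sat:
FS = [c' + γ' z cos²β tanφ'] / [γ_sat z sinβ cosβ]
γ' = 20.2 − 9.81 = 10.39 kN/m³
Numerator = 3.1 + 10.39·3.8·cos²31.2°·tan35.8° = 3.1 + 10.39·3.8·0.7316·0.7212 = 23.934 kPa
Denominator = 20.2·3.8·sin31.2°·cos31.2° = 20.2·3.8·0.5180·0.8554 = 34.012 kPa
FS = 23.934 / 34.012 = 0.704

FS = 0.70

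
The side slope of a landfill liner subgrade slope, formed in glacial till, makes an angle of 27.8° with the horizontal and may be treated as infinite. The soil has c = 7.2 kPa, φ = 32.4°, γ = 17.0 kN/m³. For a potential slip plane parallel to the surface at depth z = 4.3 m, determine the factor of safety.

For an infinite slope with a slip plane parallel to the surface (no pore pressure): FS = [c + γz cos²β tanφ] / [γz sinβ cosβ].
γz = 17.0·4.3 = 73.10 kN/m²
Numerator = 7.2 + 73.10·cos²27.8°·tan32.4° = 7.2 + 73.10·0.7825·0.6346 = 43.500 kPa
Denominator = 73.10·sin27.8°·cos27.8° = 73.10·0.4664·0.8846 = 30.158 kPa
FS = 43.500 / 30.158 = 1.442

FS = 1.44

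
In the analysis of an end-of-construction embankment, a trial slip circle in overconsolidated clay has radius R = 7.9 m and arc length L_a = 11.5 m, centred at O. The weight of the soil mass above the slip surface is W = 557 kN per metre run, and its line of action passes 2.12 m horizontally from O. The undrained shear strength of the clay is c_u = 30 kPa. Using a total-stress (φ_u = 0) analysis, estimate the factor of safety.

Taking moments about the centre O, the resisting moment is provided by the undrained shear strength acting along the arc:
M_R = c_u·L_a·R = 30·11.50·7.9 = 2725.5 kN·m/m
M_D = W·d = 557·2.12 = 1180.8 kN·m/m
FS = M_R / M_D = 2725.5 / 1180.8 = 2.308

FS = 2.31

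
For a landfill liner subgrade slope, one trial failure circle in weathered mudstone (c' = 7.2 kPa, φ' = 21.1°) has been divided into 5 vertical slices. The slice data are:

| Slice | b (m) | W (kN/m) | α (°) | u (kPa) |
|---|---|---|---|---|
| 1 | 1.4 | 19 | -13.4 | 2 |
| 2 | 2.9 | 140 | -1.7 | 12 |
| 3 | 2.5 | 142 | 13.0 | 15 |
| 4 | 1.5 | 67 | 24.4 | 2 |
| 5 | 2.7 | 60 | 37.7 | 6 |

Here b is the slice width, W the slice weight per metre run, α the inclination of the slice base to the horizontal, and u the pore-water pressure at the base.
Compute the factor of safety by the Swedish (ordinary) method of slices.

FS = 2.32

Ordinary method of slices: FS = Σ[c'·Δl_i + (W_i cosα_i − u_i·Δl_i)·tanφ'] / Σ W_i sinα_i, with Δl_i = b_i / cosα_i.
Slice 1: Δl = 1.4/cos(-13.4°) = 1.439 m; N'_1 = 19·cos(-13.4°) − 2·1.439 = 15.6; c'Δl = 10.36; W sinα = -4.4
Slice 2: Δl = 2.9/cos(-1.7°) = 2.901 m; N'_2 = 140·cos(-1.7°) − 12·2.901 = 105.1; c'Δl = 20.89; W sinα = -4.2
Slice 3: Δl = 2.5/cos13.0° = 2.566 m; N'_3 = 142·cos13.0° − 15·2.566 = 99.9; c'Δl = 18.47; W sinα = 31.9
Slice 4: Δl = 1.5/cos24.4° = 1.647 m; N'_4 = 67·cos24.4° − 2·1.647 = 57.7; c'Δl = 11.86; W sinα = 27.7
Slice 5: Δl = 2.7/cos37.7° = 3.412 m; N'_5 = 60·cos37.7° − 6·3.412 = 27.0; c'Δl = 24.57; W sinα = 36.7
Σc'Δl = 86.2 kN/m; ΣN' = 305.3 kN/m; ΣW sinα = 87.8 kN/m
Resisting = 86.2 + 305.3·tan21.1° = 86.2 + 117.8 = 204.0 kN/m
FS = 204.0 / 87.8 = 2.324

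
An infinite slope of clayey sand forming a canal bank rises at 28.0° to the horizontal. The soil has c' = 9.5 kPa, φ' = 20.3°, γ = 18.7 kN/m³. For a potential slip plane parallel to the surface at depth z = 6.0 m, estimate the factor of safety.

For an infinite slope with a slip plane parallel to the surface (no pore pressure): FS = [c' + γz cos²β tanφ'] / [γz sinβ cosβ].
γz = 18.7·6.0 = 112.20 kN/m²
Numerator = 9.5 + 112.20·cos²28.0°·tan20.3° = 9.5 + 112.20·0.7796·0.3699 = 41.856 kPa
Denominator = 112.20·sin28.0°·cos28.0° = 112.20·0.4695·0.8829 = 46.509 kPa
FS = 41.856 / 46.509 = 0.900

FS = 0.90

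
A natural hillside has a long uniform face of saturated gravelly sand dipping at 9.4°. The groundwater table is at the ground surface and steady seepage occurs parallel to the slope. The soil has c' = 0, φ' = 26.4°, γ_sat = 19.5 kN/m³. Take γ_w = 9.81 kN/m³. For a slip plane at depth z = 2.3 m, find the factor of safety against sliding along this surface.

With seepage parallel to the slope and the water table at the surface, the effective normal stress on the slip plane uses the buoyant unit weight γ' = γ_sat − γ_w while the driving shear stress uses γ_sat:
FS = [c' + γ' z cos²β tanφ'] / [γ_sat z sinβ cosβ]
(For c' = 0 this reduces to FS = (γ'/γ_sat)·tanφ'/tanβ.)
γ' = 19.5 − 9.81 = 9.69 kN/m³
Numerator = 0.0 + 9.69·2.3·cos²9.4°·tan26.4° = 0.0 + 9.69·2.3·0.9733·0.4964 = 10.768 kPa
Denominator = 19.5·2.3·sin9.4°·cos9.4° = 19.5·2.3·0.1633·0.9866 = 7.227 kPa
FS = 10.768 / 7.227 = 1.490

FS = 1.49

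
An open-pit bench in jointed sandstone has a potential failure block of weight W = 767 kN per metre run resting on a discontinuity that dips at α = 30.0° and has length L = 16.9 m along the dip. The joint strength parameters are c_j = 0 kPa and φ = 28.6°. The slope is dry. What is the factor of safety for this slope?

Resolving the block weight along and normal to the plane and applying the Mohr–Coulomb strength on the joint:
N' = W cosα = 767·cos30.0° = 664.2 kN/m
Driving force T = W sinα = 767·sin30.0° = 383.5 kN/m
Resisting force R = c_j·L + N'·tanφ = 0·16.9 + 664.2·tan28.6° = 0.0 + 362.2 = 362.2 kN/m
FS = R / T = 362.2 / 383.5 = 0.944

FS = 0.94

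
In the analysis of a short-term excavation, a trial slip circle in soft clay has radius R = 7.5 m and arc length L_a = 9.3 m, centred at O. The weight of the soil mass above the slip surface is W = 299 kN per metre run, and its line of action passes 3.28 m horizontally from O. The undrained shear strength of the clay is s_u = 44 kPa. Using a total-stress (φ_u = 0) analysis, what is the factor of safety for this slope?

Taking moments about the centre O, the resisting moment is provided by the undrained shear strength acting along the arc:
M_R = s_u·L_a·R = 44·9.30·7.5 = 3069.0 kN·m/m
M_D = W·d = 299·3.28 = 980.7 kN·m/m
FS = M_R / M_D = 3069.0 / 980.7 = 3.129

FS = 3.13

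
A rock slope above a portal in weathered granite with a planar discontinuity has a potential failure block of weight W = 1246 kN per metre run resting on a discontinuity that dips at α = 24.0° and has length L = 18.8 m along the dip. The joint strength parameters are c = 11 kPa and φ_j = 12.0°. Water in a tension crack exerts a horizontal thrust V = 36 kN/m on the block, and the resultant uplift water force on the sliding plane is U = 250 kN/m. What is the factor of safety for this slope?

Resolving the block weight along and normal to the plane and applying the Mohr–Coulomb strength on the joint:
N' = W cosα − U − V sinα = 1246·cos24.0° − 250 − 36·sin24.0° = 873.6 kN/m
Driving force T = W sinα + V cosα = 1246·sin24.0° + 36·cos24.0° = 539.7 kN/m
Resisting force R = c·L + N'·tanφ_j = 11·18.8 + 873.6·tan12.0° = 206.8 + 185.7 = 392.5 kN/m
FS = R / T = 392.5 / 539.7 = 0.727

FS = 0.73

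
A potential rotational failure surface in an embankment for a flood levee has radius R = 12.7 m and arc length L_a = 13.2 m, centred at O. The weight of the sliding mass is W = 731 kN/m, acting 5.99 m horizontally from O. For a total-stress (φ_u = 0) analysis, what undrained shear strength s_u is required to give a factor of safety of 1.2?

FS = s_u·L_a·R / (W·d), so s_u = FS·W·d / (L_a·R).
s_u = 1.2·731·5.99 / (13.20·12.7) = 5254.4 / 167.64 = 31.34 kPa

s_u = 31.3 kPa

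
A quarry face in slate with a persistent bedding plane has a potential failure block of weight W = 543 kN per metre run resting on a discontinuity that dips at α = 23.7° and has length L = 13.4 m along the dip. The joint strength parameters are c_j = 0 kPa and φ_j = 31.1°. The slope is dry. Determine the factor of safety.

Resolving the block weight along and normal to the plane and applying the Mohr–Coulomb strength on the joint:
N' = W cosα = 543·cos23.7° = 497.2 kN/m
Driving force T = W sinα = 543·sin23.7° = 218.3 kN/m
Resisting force R = c_j·L + N'·tanφ_j = 0·13.4 + 497.2·tan31.1° = 0.0 + 299.9 = 299.9 kN/m
FS = R / T = 299.9 / 218.3 = 1.374

FS = 1.37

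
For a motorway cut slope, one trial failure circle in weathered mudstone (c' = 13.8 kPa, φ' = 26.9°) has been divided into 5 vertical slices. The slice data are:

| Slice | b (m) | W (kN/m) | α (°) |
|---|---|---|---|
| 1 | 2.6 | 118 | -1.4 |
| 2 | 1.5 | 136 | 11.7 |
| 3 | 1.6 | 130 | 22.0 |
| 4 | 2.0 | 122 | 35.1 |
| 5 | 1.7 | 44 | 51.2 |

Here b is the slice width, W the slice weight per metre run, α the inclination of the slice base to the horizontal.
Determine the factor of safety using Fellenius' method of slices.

Ordinary method of slices: FS = Σ[c'·Δl_i + (W_i cosα_i)·tanφ'] / Σ W_i sinα_i, with Δl_i = b_i / cosα_i.
Slice 1: Δl = 2.6/cos(-1.4°) = 2.601 m; N'_1 = 118·cos(-1.4°) = 118.0; c'Δl = 35.89; W sinα = -2.9
Slice 2: Δl = 1.5/cos11.7° = 1.532 m; N'_2 = 136·cos11.7° = 133.2; c'Δl = 21.14; W sinα = 27.6
Slice 3: Δl = 1.6/cos22.0° = 1.726 m; N'_3 = 130·cos22.0° = 120.5; c'Δl = 23.81; W sinα = 48.7
Slice 4: Δl = 2.0/cos35.1° = 2.445 m; N'_4 = 122·cos35.1° = 99.8; c'Δl = 33.73; W sinα = 70.2
Slice 5: Δl = 1.7/cos51.2° = 2.713 m; N'_5 = 44·cos51.2° = 27.6; c'Δl = 37.44; W sinα = 34.3
Σc'Δl = 152.0 kN/m; ΣN' = 499.1 kN/m; ΣW sinα = 177.8 kN/m
Resisting = 152.0 + 499.1·tan26.9° = 152.0 + 253.2 = 405.2 kN/m
FS = 405.2 / 177.8 = 2.279

FS = 2.28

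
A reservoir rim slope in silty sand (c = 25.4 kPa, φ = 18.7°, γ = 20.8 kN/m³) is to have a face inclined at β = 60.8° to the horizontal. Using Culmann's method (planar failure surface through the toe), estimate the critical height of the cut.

Culmann's analysis gives the critical failure plane at α_cr = (β + φ)/2 = (60.8 + 18.7)/2 = 39.8°, and the critical height
H_c = (4c/γ) · sinβ cosφ / [1 − cos(β − φ)]
    = (4·25.4/20.8) · sin60.8°·cos18.7° / [1 − cos(42.1°)]
    = 4.885 · 0.8729·0.9472 / [1 − 0.7420]
    = 4.885 · 0.8268 / 0.2580
    = 15.65 m

H_c = 15.65 m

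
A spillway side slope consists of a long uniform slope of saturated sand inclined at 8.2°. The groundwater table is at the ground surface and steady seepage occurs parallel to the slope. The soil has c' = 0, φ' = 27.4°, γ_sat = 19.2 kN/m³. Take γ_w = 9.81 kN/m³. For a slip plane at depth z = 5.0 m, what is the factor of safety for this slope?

FS = 1.76

With seepage parallel to the slope and the water table at the surface, the effective normal stress on the slip plane uses the buoyant unit weight γ' = γ_sat − γ_w while the driving shear stress uses γ_sat:
FS = [c' + γ' z cos²β tanφ'] / [γ_sat z sinβ cosβ]
(For c' = 0 this reduces to FS = (γ'/γ_sat)·tanφ'/tanβ.)
γ' = 19.2 − 9.81 = 9.39 kN/m³
Numerator = 0.0 + 9.39·5.0·cos²8.2°·tan27.4° = 0.0 + 9.39·5.0·0.9797·0.5184 = 23.841 kPa
Denominator = 19.2·5.0·sin8.2°·cos8.2° = 19.2·5.0·0.1426·0.9898 = 13.552 kPa
FS = 23.841 / 13.552 = 1.759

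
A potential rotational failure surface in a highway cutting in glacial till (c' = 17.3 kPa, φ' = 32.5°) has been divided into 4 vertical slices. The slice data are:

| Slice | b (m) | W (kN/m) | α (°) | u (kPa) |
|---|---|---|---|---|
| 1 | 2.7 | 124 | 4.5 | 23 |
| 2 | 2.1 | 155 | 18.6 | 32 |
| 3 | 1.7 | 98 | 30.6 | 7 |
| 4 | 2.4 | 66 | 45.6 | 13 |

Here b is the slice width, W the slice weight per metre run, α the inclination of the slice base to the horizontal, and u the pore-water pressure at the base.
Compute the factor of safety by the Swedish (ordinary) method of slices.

FS = 2.00

Ordinary method of slices: FS = Σ[c'·Δl_i + (W_i cosα_i − u_i·Δl_i)·tanφ'] / Σ W_i sinα_i, with Δl_i = b_i / cosα_i.
Slice 1: Δl = 2.7/cos4.5° = 2.708 m; N'_1 = 124·cos4.5° − 23·2.708 = 61.3; c'Δl = 46.85; W sinα = 9.7
Slice 2: Δl = 2.1/cos18.6° = 2.216 m; N'_2 = 155·cos18.6° − 32·2.216 = 76.0; c'Δl = 38.33; W sinα = 49.4
Slice 3: Δl = 1.7/cos30.6° = 1.975 m; N'_3 = 98·cos30.6° − 7·1.975 = 70.5; c'Δl = 34.17; W sinα = 49.9
Slice 4: Δl = 2.4/cos45.6° = 3.430 m; N'_4 = 66·cos45.6° − 13·3.430 = 1.6; c'Δl = 59.34; W sinα = 47.2
Σc'Δl = 178.7 kN/m; ΣN' = 209.4 kN/m; ΣW sinα = 156.2 kN/m
Resisting = 178.7 + 209.4·tan32.5° = 178.7 + 133.4 = 312.1 kN/m
FS = 312.1 / 156.2 = 1.998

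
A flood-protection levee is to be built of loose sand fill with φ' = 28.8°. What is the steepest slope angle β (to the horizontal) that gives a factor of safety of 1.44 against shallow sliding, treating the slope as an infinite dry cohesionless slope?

β = 20.9°

For an infinite dry cohesionless slope FS = tanφ'/tanβ, so tanβ = tanφ' / FS.
tanβ = tan28.8° / 1.44 = 0.5498 / 1.44 = 0.3818
β = arctan(0.3818) = 20.90°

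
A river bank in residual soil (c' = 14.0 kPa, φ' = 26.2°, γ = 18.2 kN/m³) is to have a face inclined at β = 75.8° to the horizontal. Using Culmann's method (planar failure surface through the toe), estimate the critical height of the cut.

Culmann's analysis gives the critical failure plane at α_cr = (β + φ')/2 = (75.8 + 26.2)/2 = 51.0°, and the critical height
H_c = (4c'/γ) · sinβ cosφ' / [1 − cos(β − φ')]
    = (4·14.0/18.2) · sin75.8°·cos26.2° / [1 − cos(49.6°)]
    = 3.077 · 0.9694·0.8973 / [1 − 0.6481]
    = 3.077 · 0.8698 / 0.3519
    = 7.61 m

H_c = 7.61 m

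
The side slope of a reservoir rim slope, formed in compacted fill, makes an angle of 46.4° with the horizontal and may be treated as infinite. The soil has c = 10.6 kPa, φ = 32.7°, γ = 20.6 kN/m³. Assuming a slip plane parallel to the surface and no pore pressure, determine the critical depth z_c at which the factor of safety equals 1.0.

z_c = 2.65 m

Setting FS = 1.00 in FS = [c + γz cos²β tanφ] / [γz sinβ cosβ] and solving for z:
z = c / [γ cosβ (FS·sinβ − cosβ·tanφ)]
  = 10.6 / [20.6·cos46.4°·(1.00·sin46.4° − cos46.4°·tan32.7°)]
  = 10.6 / [20.6·0.6896·(1.00·0.7242 − 0.6896·0.6420)]
  = 10.6 / 3.9982 = 2.651 m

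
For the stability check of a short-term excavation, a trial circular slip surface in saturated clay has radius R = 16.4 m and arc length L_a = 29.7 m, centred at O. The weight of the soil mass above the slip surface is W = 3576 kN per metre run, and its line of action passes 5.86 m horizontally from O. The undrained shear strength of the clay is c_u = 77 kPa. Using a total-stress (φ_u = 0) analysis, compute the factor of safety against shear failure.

FS = 1.79

Taking moments about the centre O, the resisting moment is provided by the undrained shear strength acting along the arc:
M_R = c_u·L_a·R = 77·29.70·16.4 = 37505.2 kN·m/m
M_D = W·d = 3576·5.86 = 20955.4 kN·m/m
FS = M_R / M_D = 37505.2 / 20955.4 = 1.790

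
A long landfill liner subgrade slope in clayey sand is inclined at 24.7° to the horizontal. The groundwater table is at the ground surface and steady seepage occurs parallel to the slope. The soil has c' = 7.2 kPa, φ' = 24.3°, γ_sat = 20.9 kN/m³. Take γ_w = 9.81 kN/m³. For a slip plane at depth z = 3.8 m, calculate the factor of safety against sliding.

FS = 0.76

With seepage parallel to the slope and the water table at the surface, the effective normal stress on the slip plane uses the buoyant unit weight γ' = γ_sat − γ_w while the driving shear stress uses γ_sat:
FS = [c' + γ' z cos²β tanφ'] / [γ_sat z sinβ cosβ]
γ' = 20.9 − 9.81 = 11.09 kN/m³
Numerator = 7.2 + 11.09·3.8·cos²24.7°·tan24.3° = 7.2 + 11.09·3.8·0.8254·0.4515 = 22.905 kPa
Denominator = 20.9·3.8·sin24.7°·cos24.7° = 20.9·3.8·0.4179·0.9085 = 30.151 kPa
FS = 22.905 / 30.151 = 0.760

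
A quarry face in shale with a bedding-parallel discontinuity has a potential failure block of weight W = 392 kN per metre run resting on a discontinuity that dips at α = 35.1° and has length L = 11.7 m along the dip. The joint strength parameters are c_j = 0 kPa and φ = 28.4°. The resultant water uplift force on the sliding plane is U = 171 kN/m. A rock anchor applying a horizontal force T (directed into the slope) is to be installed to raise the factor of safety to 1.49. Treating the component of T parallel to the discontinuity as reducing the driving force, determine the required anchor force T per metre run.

T = 167 kN/m

Resolving forces along and normal to the sliding plane, with the horizontal anchor force T adding T·sinα to the effective normal force and T·cosα acting up the plane against the driving force:
FS = [c_jL + (W cosα − U + T sinα) tanφ] / [W sinα − T cosα]
Without the anchor: N' = 149.7 kN/m, driving T_d = 225.4 kN/m, resisting R = 0·11.7 + 149.7·tan28.4° = 81.0 kN/m, FS = 0.36.
Setting FS = 1.49 and solving for T:
1.49·(225.4 − T cos35.1°) = 81.0 + T sin35.1°·tan28.4°
T·(sin35.1°·tan28.4° + 1.49·cos35.1°) = 1.49·225.4 − 81.0
T·(0.5750·0.5407 + 1.49·0.8181) = 335.8 − 81.0 = 254.9
T·1.5299 = 254.9
T = 166.6 kN/m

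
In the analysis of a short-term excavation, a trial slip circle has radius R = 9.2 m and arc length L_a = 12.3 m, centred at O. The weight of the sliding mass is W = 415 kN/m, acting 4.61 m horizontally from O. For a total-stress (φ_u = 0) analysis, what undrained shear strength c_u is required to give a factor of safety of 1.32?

FS = c_u·L_a·R / (W·d), so c_u = FS·W·d / (L_a·R).
c_u = 1.32·415·4.61 / (12.30·9.2) = 2525.4 / 113.16 = 22.32 kPa

c_u = 22.3 kPa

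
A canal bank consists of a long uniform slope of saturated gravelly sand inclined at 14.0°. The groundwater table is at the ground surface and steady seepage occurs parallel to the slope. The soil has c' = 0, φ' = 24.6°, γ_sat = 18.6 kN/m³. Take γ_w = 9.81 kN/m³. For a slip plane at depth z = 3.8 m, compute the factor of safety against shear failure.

With seepage parallel to the slope and the water table at the surface, the effective normal stress on the slip plane uses the buoyant unit weight γ' = γ_sat − γ_w while the driving shear stress uses γ_sat:
FS = [c' + γ' z cos²β tanφ'] / [γ_sat z sinβ cosβ]
(For c' = 0 this reduces to FS = (γ'/γ_sat)·tanφ'/tanβ.)
γ' = 18.6 − 9.81 = 8.79 kN/m³
Numerator = 0.0 + 8.79·3.8·cos²14.0°·tan24.6° = 0.0 + 8.79·3.8·0.9415·0.4578 = 14.398 kPa
Denominator = 18.6·3.8·sin14.0°·cos14.0° = 18.6·3.8·0.2419·0.9703 = 16.591 kPa
FS = 14.398 / 16.591 = 0.868

FS = 0.87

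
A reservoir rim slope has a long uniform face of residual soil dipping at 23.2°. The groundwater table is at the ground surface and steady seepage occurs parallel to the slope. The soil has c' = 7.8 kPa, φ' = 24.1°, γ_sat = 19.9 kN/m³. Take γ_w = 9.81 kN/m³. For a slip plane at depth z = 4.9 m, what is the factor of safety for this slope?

With seepage parallel to the slope and the water table at the surface, the effective normal stress on the slip plane uses the buoyant unit weight γ' = γ_sat − γ_w while the driving shear stress uses γ_sat:
FS = [c' + γ' z cos²β tanφ'] / [γ_sat z sinβ cosβ]
γ' = 19.9 − 9.81 = 10.09 kN/m³
Numerator = 7.8 + 10.09·4.9·cos²23.2°·tan24.1° = 7.8 + 10.09·4.9·0.8448·0.4473 = 26.484 kPa
Denominator = 19.9·4.9·sin23.2°·cos23.2° = 19.9·4.9·0.3939·0.9191 = 35.307 kPa
FS = 26.484 / 35.307 = 0.750

FS = 0.75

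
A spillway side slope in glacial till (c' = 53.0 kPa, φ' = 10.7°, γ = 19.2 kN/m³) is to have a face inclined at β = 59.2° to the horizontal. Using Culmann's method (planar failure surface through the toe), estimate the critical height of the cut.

Culmann's analysis gives the critical failure plane at α_cr = (β + φ')/2 = (59.2 + 10.7)/2 = 35.0°, and the critical height
H_c = (4c'/γ) · sinβ cosφ' / [1 − cos(β − φ')]
    = (4·53.0/19.2) · sin59.2°·cos10.7° / [1 − cos(48.5°)]
    = 11.042 · 0.8590·0.9826 / [1 − 0.6626]
    = 11.042 · 0.8440 / 0.3374
    = 27.62 m

H_c = 27.62 m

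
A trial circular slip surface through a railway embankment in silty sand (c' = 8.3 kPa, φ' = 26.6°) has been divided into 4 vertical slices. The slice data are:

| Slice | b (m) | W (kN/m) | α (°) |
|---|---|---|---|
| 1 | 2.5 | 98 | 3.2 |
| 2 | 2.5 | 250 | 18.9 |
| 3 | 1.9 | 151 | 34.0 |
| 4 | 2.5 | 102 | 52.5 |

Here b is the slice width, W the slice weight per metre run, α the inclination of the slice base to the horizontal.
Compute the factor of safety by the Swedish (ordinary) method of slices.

FS = 1.42

Ordinary method of slices: FS = Σ[c'·Δl_i + (W_i cosα_i)·tanφ'] / Σ W_i sinα_i, with Δl_i = b_i / cosα_i.
Slice 1: Δl = 2.5/cos3.2° = 2.504 m; N'_1 = 98·cos3.2° = 97.8; c'Δl = 20.78; W sinα = 5.5
Slice 2: Δl = 2.5/cos18.9° = 2.642 m; N'_2 = 250·cos18.9° = 236.5; c'Δl = 21.93; W sinα = 81.0
Slice 3: Δl = 1.9/cos34.0° = 2.292 m; N'_3 = 151·cos34.0° = 125.2; c'Δl = 19.02; W sinα = 84.4
Slice 4: Δl = 2.5/cos52.5° = 4.107 m; N'_4 = 102·cos52.5° = 62.1; c'Δl = 34.09; W sinα = 80.9
Σc'Δl = 95.8 kN/m; ΣN' = 521.6 kN/m; ΣW sinα = 251.8 kN/m
Resisting = 95.8 + 521.6·tan26.6° = 95.8 + 261.2 = 357.0 kN/m
FS = 357.0 / 251.8 = 1.418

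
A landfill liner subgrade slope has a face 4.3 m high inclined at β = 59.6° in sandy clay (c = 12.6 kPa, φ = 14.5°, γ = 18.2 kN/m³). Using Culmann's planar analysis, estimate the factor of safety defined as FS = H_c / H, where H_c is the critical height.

H_c = (4c/γ) · sinβ cosφ / [1 − cos(β − φ)]
    = (4·12.6/18.2) · sin59.6°·cos14.5° / [1 − cos45.1°]
    = 2.769 · 0.8350 / 0.2941 = 7.86 m
FS = H_c / H = 7.86 / 4.3 = 1.828

FS = 1.83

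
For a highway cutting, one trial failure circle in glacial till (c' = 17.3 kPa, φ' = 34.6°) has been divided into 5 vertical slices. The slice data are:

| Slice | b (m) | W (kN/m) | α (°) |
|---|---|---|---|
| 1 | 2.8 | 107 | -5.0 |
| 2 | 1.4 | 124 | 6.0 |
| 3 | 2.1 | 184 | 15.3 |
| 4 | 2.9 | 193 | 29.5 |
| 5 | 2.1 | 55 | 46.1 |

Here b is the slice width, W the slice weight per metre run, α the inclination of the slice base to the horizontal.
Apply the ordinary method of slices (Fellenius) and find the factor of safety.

Ordinary method of slices: FS = Σ[c'·Δl_i + (W_i cosα_i)·tanφ'] / Σ W_i sinα_i, with Δl_i = b_i / cosα_i.
Slice 1: Δl = 2.8/cos(-5.0°) = 2.811 m; N'_1 = 107·cos(-5.0°) = 106.6; c'Δl = 48.63; W sinα = -9.3
Slice 2: Δl = 1.4/cos6.0° = 1.408 m; N'_2 = 124·cos6.0° = 123.3; c'Δl = 24.35; W sinα = 13.0
Slice 3: Δl = 2.1/cos15.3° = 2.177 m; N'_3 = 184·cos15.3° = 177.5; c'Δl = 37.66; W sinα = 48.6
Slice 4: Δl = 2.9/cos29.5° = 3.332 m; N'_4 = 193·cos29.5° = 168.0; c'Δl = 57.64; W sinα = 95.0
Slice 5: Δl = 2.1/cos46.1° = 3.029 m; N'_5 = 55·cos46.1° = 38.1; c'Δl = 52.39; W sinα = 39.6
Σc'Δl = 220.7 kN/m; ΣN' = 613.5 kN/m; ΣW sinα = 186.9 kN/m
Resisting = 220.7 + 613.5·tan34.6° = 220.7 + 423.2 = 643.9 kN/m
FS = 643.9 / 186.9 = 3.446

FS = 3.45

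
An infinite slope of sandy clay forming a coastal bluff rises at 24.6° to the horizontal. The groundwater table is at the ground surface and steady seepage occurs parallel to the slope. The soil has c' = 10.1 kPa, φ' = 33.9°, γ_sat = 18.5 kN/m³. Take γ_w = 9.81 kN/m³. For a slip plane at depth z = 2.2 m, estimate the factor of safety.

FS = 1.35

With seepage parallel to the slope and the water table at the surface, the effective normal stress on the slip plane uses the buoyant unit weight γ' = γ_sat − γ_w while the driving shear stress uses γ_sat:
FS = [c' + γ' z cos²β tanφ'] / [γ_sat z sinβ cosβ]
γ' = 18.5 − 9.81 = 8.69 kN/m³
Numerator = 10.1 + 8.69·2.2·cos²24.6°·tan33.9° = 10.1 + 8.69·2.2·0.8267·0.6720 = 20.721 kPa
Denominator = 18.5·2.2·sin24.6°·cos24.6° = 18.5·2.2·0.4163·0.9092 = 15.405 kPa
FS = 20.721 / 15.405 = 1.345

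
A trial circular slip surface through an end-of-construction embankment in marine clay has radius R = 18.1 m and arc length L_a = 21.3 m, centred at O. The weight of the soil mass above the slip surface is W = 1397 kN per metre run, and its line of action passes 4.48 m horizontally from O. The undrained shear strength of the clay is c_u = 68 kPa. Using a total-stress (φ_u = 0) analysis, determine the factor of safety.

FS = 4.19

Taking moments about the centre O, the resisting moment is provided by the undrained shear strength acting along the arc:
M_R = c_u·L_a·R = 68·21.30·18.1 = 26216.0 kN·m/m
M_D = W·d = 1397·4.48 = 6258.6 kN·m/m
FS = M_R / M_D = 26216.0 / 6258.6 = 4.189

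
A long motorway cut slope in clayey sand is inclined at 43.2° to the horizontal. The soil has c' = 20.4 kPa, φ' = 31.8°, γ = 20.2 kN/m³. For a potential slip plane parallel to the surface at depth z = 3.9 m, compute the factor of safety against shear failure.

For an infinite slope with a slip plane parallel to the surface (no pore pressure): FS = [c' + γz cos²β tanφ'] / [γz sinβ cosβ].
γz = 20.2·3.9 = 78.78 kN/m²
Numerator = 20.4 + 78.78·cos²43.2°·tan31.8° = 20.4 + 78.78·0.5314·0.6200 = 46.356 kPa
Denominator = 78.78·sin43.2°·cos43.2° = 78.78·0.6845·0.7290 = 39.312 kPa
FS = 46.356 / 39.312 = 1.179

FS = 1.18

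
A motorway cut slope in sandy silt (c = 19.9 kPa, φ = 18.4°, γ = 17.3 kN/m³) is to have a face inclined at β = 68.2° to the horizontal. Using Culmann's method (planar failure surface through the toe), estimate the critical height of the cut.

H_c = 11.43 m

Culmann's analysis gives the critical failure plane at α_cr = (β + φ)/2 = (68.2 + 18.4)/2 = 43.3°, and the critical height
H_c = (4c/γ) · sinβ cosφ / [1 − cos(β − φ)]
    = (4·19.9/17.3) · sin68.2°·cos18.4° / [1 − cos(49.8°)]
    = 4.601 · 0.9285·0.9489 / [1 − 0.6455]
    = 4.601 · 0.8810 / 0.3545
    = 11.43 m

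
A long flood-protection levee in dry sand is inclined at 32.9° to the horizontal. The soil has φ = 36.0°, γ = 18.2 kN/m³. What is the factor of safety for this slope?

FS = 1.12

For a dry cohesionless infinite slope the factor of safety is FS = tanφ / tanβ.
FS = tan36.0° / tan32.9° = 0.7265 / 0.6469 = 1.123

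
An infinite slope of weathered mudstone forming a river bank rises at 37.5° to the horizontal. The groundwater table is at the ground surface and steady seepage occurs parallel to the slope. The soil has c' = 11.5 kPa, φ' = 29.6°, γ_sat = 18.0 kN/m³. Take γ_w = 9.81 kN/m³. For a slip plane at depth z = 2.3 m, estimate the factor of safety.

FS = 0.91

With seepage parallel to the slope and the water table at the surface, the effective normal stress on the slip plane uses the buoyant unit weight γ' = γ_sat − γ_w while the driving shear stress uses γ_sat:
FS = [c' + γ' z cos²β tanφ'] / [γ_sat z sinβ cosβ]
γ' = 18.0 − 9.81 = 8.19 kN/m³
Numerator = 11.5 + 8.19·2.3·cos²37.5°·tan29.6° = 11.5 + 8.19·2.3·0.6294·0.5681 = 18.235 kPa
Denominator = 18.0·2.3·sin37.5°·cos37.5° = 18.0·2.3·0.6088·0.7934 = 19.995 kPa
FS = 18.235 / 19.995 = 0.912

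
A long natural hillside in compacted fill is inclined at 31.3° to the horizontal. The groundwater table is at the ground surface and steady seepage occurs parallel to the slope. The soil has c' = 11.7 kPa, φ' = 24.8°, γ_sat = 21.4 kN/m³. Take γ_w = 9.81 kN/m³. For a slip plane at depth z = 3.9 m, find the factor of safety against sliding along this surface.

With seepage parallel to the slope and the water table at the surface, the effective normal stress on the slip plane uses the buoyant unit weight γ' = γ_sat − γ_w while the driving shear stress uses γ_sat:
FS = [c' + γ' z cos²β tanφ'] / [γ_sat z sinβ cosβ]
γ' = 21.4 − 9.81 = 11.59 kN/m³
Numerator = 11.7 + 11.59·3.9·cos²31.3°·tan24.8° = 11.7 + 11.59·3.9·0.7301·0.4621 = 26.949 kPa
Denominator = 21.4·3.9·sin31.3°·cos31.3° = 21.4·3.9·0.5195·0.8545 = 37.049 kPa
FS = 26.949 / 37.049 = 0.727

FS = 0.73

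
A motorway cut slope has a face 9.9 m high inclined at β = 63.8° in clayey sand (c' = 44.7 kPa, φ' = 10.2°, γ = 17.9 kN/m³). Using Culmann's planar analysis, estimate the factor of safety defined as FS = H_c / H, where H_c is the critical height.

H_c = (4c'/γ) · sinβ cosφ' / [1 − cos(β − φ')]
    = (4·44.7/17.9) · sin63.8°·cos10.2° / [1 − cos53.6°]
    = 9.989 · 0.8831 / 0.4066 = 21.70 m
FS = H_c / H = 21.70 / 9.9 = 2.191

FS = 2.19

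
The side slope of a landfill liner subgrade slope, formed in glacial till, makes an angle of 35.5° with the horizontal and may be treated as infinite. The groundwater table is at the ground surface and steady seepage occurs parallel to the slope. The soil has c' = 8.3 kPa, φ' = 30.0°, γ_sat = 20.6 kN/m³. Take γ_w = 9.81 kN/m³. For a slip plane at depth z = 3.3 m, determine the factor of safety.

With seepage parallel to the slope and the water table at the surface, the effective normal stress on the slip plane uses the buoyant unit weight γ' = γ_sat − γ_w while the driving shear stress uses γ_sat:
FS = [c' + γ' z cos²β tanφ'] / [γ_sat z sinβ cosβ]
γ' = 20.6 − 9.81 = 10.79 kN/m³
Numerator = 8.3 + 10.79·3.3·cos²35.5°·tan30.0° = 8.3 + 10.79·3.3·0.6628·0.5774 = 21.925 kPa
Denominator = 20.6·3.3·sin35.5°·cos35.5° = 20.6·3.3·0.5807·0.8141 = 32.138 kPa
FS = 21.925 / 32.138 = 0.682

FS = 0.68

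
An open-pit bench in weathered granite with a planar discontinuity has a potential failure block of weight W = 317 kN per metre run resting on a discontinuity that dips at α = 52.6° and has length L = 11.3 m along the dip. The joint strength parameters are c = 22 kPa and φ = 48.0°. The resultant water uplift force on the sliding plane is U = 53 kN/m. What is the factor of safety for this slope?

FS = 1.60

Resolving the block weight along and normal to the plane and applying the Mohr–Coulomb strength on the joint:
N' = W cosα − U = 317·cos52.6° − 53 = 139.5 kN/m
Driving force T = W sinα = 317·sin52.6° = 251.8 kN/m
Resisting force R = c·L + N'·tanφ = 22·11.3 + 139.5·tan48.0° = 248.6 + 155.0 = 403.6 kN/m
FS = R / T = 403.6 / 251.8 = 1.603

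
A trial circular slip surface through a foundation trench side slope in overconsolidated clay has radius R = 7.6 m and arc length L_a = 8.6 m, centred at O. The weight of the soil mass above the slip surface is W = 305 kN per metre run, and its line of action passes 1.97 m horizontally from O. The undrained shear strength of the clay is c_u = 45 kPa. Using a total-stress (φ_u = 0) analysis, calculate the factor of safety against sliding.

FS = 4.90

Taking moments about the centre O, the resisting moment is provided by the undrained shear strength acting along the arc:
M_R = c_u·L_a·R = 45·8.60·7.6 = 2941.2 kN·m/m
M_D = W·d = 305·1.97 = 600.9 kN·m/m
FS = M_R / M_D = 2941.2 / 600.9 = 4.895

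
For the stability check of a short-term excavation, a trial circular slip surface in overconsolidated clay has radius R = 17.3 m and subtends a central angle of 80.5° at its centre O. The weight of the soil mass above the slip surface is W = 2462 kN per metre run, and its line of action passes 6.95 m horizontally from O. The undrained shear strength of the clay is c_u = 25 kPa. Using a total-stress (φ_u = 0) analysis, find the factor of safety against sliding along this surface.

Taking moments about the centre O, the resisting moment is provided by the undrained shear strength acting along the arc:
Arc length L_a = R·θ = 17.3·(80.5°·π/180) = 17.3·1.4050 = 24.31 m
M_R = c_u·L_a·R = 25·24.31·17.3 = 10512.5 kN·m/m
M_D = W·d = 2462·6.95 = 17110.9 kN·m/m
FS = M_R / M_D = 10512.5 / 17110.9 = 0.614

FS = 0.61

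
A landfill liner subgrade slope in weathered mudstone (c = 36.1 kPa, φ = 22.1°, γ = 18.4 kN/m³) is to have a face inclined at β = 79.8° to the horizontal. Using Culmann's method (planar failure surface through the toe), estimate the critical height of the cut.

H_c = 15.37 m

Culmann's analysis gives the critical failure plane at α_cr = (β + φ)/2 = (79.8 + 22.1)/2 = 51.0°, and the critical height
H_c = (4c/γ) · sinβ cosφ / [1 − cos(β − φ)]
    = (4·36.1/18.4) · sin79.8°·cos22.1° / [1 − cos(57.7°)]
    = 7.848 · 0.9842·0.9265 / [1 − 0.5344]
    = 7.848 · 0.9119 / 0.4656
    = 15.37 m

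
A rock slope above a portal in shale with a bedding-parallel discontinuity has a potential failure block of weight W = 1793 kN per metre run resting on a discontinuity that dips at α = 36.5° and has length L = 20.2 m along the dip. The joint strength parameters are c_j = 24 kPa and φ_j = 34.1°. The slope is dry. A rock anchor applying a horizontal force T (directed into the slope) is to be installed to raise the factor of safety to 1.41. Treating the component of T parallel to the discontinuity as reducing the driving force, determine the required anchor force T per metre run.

T = 28 kN/m

Resolving forces along and normal to the sliding plane, with the horizontal anchor force T adding T·sinα to the effective normal force and T·cosα acting up the plane against the driving force:
FS = [c_jL + (W cosα + T sinα) tanφ_j] / [W sinα − T cosα]
Without the anchor: N' = 1441.3 kN/m, driving T_d = 1066.5 kN/m, resisting R = 24·20.2 + 1441.3·tan34.1° = 1460.6 kN/m, FS = 1.37.
Setting FS = 1.41 and solving for T:
1.41·(1066.5 − T cos36.5°) = 1460.6 + T sin36.5°·tan34.1°
T·(sin36.5°·tan34.1° + 1.41·cos36.5°) = 1.41·1066.5 − 1460.6
T·(0.5948·0.6771 + 1.41·0.8039) = 1503.8 − 1460.6 = 43.1
T·1.5362 = 43.1
T = 28.1 kN/m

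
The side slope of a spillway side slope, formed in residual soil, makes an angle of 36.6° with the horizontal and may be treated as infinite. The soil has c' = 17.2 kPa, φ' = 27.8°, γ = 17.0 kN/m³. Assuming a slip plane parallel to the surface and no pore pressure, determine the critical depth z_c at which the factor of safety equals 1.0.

Setting FS = 1.00 in FS = [c' + γz cos²β tanφ'] / [γz sinβ cosβ] and solving for z:
z = c' / [γ cosβ (FS·sinβ − cosβ·tanφ')]
  = 17.2 / [17.0·cos36.6°·(1.00·sin36.6° − cos36.6°·tan27.8°)]
  = 17.2 / [17.0·0.8028·(1.00·0.5962 − 0.8028·0.5272)]
  = 17.2 / 2.3604 = 7.287 m

z_c = 7.29 m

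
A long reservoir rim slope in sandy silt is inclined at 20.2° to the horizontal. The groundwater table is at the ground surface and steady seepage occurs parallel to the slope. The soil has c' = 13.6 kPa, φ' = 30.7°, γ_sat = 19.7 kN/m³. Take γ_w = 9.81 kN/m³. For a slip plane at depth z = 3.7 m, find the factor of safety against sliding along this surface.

FS = 1.39

With seepage parallel to the slope and the water table at the surface, the effective normal stress on the slip plane uses the buoyant unit weight γ' = γ_sat − γ_w while the driving shear stress uses γ_sat:
FS = [c' + γ' z cos²β tanφ'] / [γ_sat z sinβ cosβ]
γ' = 19.7 − 9.81 = 9.89 kN/m³
Numerator = 13.6 + 9.89·3.7·cos²20.2°·tan30.7° = 13.6 + 9.89·3.7·0.8808·0.5938 = 32.737 kPa
Denominator = 19.7·3.7·sin20.2°·cos20.2° = 19.7·3.7·0.3453·0.9385 = 23.621 kPa
FS = 32.737 / 23.621 = 1.386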